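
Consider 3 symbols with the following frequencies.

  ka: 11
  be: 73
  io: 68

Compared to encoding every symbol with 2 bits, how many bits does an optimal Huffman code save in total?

Fixed-length: 2 bits × 152 symbols = 304 bits.
Huffman merges:
ka(11) + io(68) → 79
be(73) + 79 → 152
Huffman total = 79 + 152 = 231 bits.
Saving = 304 − 231 = 73 bits.

73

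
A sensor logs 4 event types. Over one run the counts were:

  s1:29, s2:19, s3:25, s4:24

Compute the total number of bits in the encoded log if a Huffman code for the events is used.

Build the Huffman tree bottom-up:
combine s2(19), s4(24) → 43
combine s3(25), s1(29) → 54
combine 43, 54 → 97
Total encoded bits = sum of merged weights = 43 + 54 + 97 = 194.

194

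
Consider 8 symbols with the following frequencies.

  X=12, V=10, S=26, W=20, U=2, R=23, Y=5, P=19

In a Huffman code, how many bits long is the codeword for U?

Build the tree from the bottom:
merge U(2) and Y(5): 7
merge 7 and V(10): 17
merge X(12) and 17: 29
merge P(19) and W(20): 39
merge R(23) and S(26): 49
merge 29 and 39: 68
merge 49 and 68: 117
The subtree containing U is merged 5 times, so code length = 5.

5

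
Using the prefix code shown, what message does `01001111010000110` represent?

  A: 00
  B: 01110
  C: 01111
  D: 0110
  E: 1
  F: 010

Read left to right; each codeword is recognised as soon as it completes (prefix code):
  010→F | 01111→C | 010→F | 00→A | 0110→D
Decoded message: FCFAD

FCFAD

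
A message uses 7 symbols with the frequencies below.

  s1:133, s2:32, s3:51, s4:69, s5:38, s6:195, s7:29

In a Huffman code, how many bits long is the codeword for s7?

4

Build the tree from the bottom:
s7(29) + s2(32) → 61
s5(38) + s3(51) → 89
61 + s4(69) → 130
89 + 130 → 219
s1(133) + s6(195) → 328
219 + 328 → 547
s7's leaf is at depth 4, giving a 4-bit codeword.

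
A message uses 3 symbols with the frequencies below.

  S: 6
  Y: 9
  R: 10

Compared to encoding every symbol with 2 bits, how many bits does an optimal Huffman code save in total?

10

Fixed-length: 2 bits × 25 symbols = 50 bits.
Huffman merges:
merge S(6) and Y(9): 15
merge R(10) and 15: 25
Huffman total = 15 + 25 = 40 bits.
Saving = 50 − 40 = 10 bits.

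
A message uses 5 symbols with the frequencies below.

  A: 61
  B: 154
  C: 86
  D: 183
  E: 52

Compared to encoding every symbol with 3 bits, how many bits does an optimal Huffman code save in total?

423

Fixed-length: 3 bits × 536 symbols = 1608 bits.
Huffman merges:
merge E(52) and A(61): 113
merge C(86) and 113: 199
merge B(154) and D(183): 337
merge 199 and 337: 536
Huffman total = 113 + 199 + 337 + 536 = 1185 bits.
Saving = 1608 − 1185 = 423 bits.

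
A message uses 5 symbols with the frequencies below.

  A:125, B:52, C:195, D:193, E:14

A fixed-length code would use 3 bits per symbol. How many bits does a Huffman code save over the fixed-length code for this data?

Fixed-length: 3 bits × 579 symbols = 1737 bits.
Huffman merges:
merge E(14) and B(52): 66
merge 66 and A(125): 191
merge 191 and D(193): 384
merge C(195) and 384: 579
Huffman total = 66 + 191 + 384 + 579 = 1220 bits.
Saving = 1737 − 1220 = 517 bits.

517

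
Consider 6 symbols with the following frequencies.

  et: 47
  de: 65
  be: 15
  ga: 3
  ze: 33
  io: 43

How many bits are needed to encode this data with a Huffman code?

481

Build the Huffman tree bottom-up:
merge ga(3) and be(15): 18
merge 18 and ze(33): 51
merge io(43) and et(47): 90
merge 51 and de(65): 116
merge 90 and 116: 206
Total encoded bits = sum of merged weights = 18 + 51 + 90 + 116 + 206 = 481.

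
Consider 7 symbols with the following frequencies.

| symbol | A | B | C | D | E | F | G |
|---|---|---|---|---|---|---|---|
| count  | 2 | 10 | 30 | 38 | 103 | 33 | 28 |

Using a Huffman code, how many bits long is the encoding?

578

Greedily combine the two least-frequent nodes:
A(2) + B(10) → 12
12 + G(28) → 40
C(30) + F(33) → 63
D(38) + 40 → 78
63 + 78 → 141
E(103) + 141 → 244
Each symbol's bit-cost is frequency × depth; summing gives 578 bits (equivalently 12 + 40 + 63 + 78 + 141 + 244).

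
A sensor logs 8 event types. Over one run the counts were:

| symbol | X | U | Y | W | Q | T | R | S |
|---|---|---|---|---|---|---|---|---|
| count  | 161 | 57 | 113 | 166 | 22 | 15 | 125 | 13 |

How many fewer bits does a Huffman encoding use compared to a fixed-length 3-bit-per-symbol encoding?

Fixed-length: 3 bits × 672 symbols = 2016 bits.
Huffman merges:
combine S(13), T(15) → 28
combine Q(22), 28 → 50
combine 50, U(57) → 107
combine 107, Y(113) → 220
combine R(125), X(161) → 286
combine W(166), 220 → 386
combine 286, 386 → 672
Huffman total = 28 + 50 + 107 + 220 + 286 + 386 + 672 = 1749 bits.
Saving = 2016 − 1749 = 267 bits.

267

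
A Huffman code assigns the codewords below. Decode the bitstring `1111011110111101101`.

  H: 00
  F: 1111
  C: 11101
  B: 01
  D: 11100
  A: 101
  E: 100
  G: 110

FBCCA

Read left to right; each codeword is recognised as soon as it completes (prefix code):
  1111→F | 01→B | 11101→C | 11101→C | 101→A
Decoded message: FBCCA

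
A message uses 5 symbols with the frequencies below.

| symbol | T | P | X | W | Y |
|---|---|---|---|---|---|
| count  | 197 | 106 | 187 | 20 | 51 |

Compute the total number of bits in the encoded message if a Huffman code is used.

1173

Merge the two smallest weights repeatedly:
W(20) + Y(51) → 71
71 + P(106) → 177
177 + X(187) → 364
T(197) + 364 → 561
Total encoded bits = sum of merged weights = 71 + 177 + 364 + 561 = 1173.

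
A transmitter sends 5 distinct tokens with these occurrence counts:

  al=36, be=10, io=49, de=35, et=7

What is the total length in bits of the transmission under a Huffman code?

291

Greedily combine the two least-frequent nodes:
et(7) + be(10) → 17
17 + de(35) → 52
al(36) + io(49) → 85
52 + 85 → 137
The encoded length is the sum of every internal node's weight: 17 + 52 + 85 + 137 = 291 bits.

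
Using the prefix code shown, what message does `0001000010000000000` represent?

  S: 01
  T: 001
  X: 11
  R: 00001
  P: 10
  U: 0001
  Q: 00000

Read left to right; each codeword is recognised as soon as it completes (prefix code):
  0001→U | 00001→R | 00000→Q | 00000→Q
Decoded message: URQQ

URQQ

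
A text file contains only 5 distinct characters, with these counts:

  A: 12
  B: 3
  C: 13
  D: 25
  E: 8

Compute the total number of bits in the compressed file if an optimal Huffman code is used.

Build the Huffman tree bottom-up:
B(3) + E(8) → 11
11 + A(12) → 23
C(13) + 23 → 36
D(25) + 36 → 61
Each symbol's bit-cost is frequency × depth; summing gives 131 bits (equivalently 11 + 23 + 36 + 61).

131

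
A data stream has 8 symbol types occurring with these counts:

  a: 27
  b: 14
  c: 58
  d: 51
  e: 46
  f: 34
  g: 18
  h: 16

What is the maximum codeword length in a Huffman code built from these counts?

4

Merge the two lowest-weight nodes at each step:
b(14) + h(16) → 30
g(18) + a(27) → 45
30 + f(34) → 64
45 + e(46) → 91
d(51) + c(58) → 109
64 + 91 → 155
109 + 155 → 264
The first pair merged (b, h) ends up deepest, at depth 4.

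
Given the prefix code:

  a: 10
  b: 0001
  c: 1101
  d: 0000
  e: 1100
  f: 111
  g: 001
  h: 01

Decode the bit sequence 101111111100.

affe

Read left to right; each codeword is recognised as soon as it completes (prefix code):
  10→a | 111→f | 111→f | 1100→e
Decoded message: affe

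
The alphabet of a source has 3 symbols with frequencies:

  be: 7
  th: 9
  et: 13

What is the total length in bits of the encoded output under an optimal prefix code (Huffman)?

Greedily combine the two least-frequent nodes:
be(7) + th(9) → 16
et(13) + 16 → 29
Each symbol's bit-cost is frequency × depth; summing gives 45 bits (equivalently 16 + 29).

45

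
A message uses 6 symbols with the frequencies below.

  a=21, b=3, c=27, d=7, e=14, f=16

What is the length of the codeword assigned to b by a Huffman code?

4

Huffman merges, smallest pair first:
b(3) + d(7) → 10
10 + e(14) → 24
f(16) + a(21) → 37
24 + c(27) → 51
37 + 51 → 88
b sits 4 levels below the root, so its codeword is 4 bits.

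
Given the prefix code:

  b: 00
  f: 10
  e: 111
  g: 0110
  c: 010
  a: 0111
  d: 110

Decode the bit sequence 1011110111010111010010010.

fefececcc

Read left to right; each codeword is recognised as soon as it completes (prefix code):
  10→f | 111→e | 10→f | 111→e | 010→c | 111→e | 010→c | 010→c | 010→c
Decoded message: fefececcc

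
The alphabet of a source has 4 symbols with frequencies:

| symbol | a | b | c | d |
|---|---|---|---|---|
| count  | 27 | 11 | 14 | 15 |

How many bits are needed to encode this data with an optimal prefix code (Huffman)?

132

Merge the two smallest weights repeatedly:
b(11) + c(14) → 25
d(15) + 25 → 40
a(27) + 40 → 67
Each symbol's bit-cost is frequency × depth; summing gives 132 bits (equivalently 25 + 40 + 67).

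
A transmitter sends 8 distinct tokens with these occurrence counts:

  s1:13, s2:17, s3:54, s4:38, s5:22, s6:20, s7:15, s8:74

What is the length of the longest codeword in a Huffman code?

Merge the two lowest-weight nodes at each step:
combine s1(13), s7(15) → 28
combine s2(17), s6(20) → 37
combine s5(22), 28 → 50
combine 37, s4(38) → 75
combine 50, s3(54) → 104
combine s8(74), 75 → 149
combine 104, 149 → 253
Maximum depth reached is 4.

4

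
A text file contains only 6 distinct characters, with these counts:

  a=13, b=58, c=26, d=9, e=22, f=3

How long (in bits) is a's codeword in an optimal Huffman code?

Huffman merges, smallest pair first:
combine f(3), d(9) → 12
combine 12, a(13) → 25
combine e(22), 25 → 47
combine c(26), 47 → 73
combine b(58), 73 → 131
a sits 4 levels below the root, so its codeword is 4 bits.

4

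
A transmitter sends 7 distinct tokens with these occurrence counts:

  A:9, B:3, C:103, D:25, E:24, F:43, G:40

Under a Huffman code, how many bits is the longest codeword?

5

Merge the two lowest-weight nodes at each step:
B(3) + A(9) → 12
12 + E(24) → 36
D(25) + 36 → 61
G(40) + F(43) → 83
61 + 83 → 144
C(103) + 144 → 247
The first pair merged (B, A) ends up deepest, at depth 5.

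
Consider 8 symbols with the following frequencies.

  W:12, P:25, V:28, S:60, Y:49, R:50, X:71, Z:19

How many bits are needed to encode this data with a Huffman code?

Build the Huffman tree bottom-up:
merge W(12) and Z(19): 31
merge P(25) and V(28): 53
merge 31 and Y(49): 80
merge R(50) and 53: 103
merge S(60) and X(71): 131
merge 80 and 103: 183
merge 131 and 183: 314
The encoded length is the sum of every internal node's weight: 31 + 53 + 80 + 103 + 131 + 183 + 314 = 895 bits.

895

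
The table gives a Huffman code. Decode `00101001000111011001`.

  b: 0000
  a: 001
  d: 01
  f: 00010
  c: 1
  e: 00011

Read left to right; each codeword is recognised as soon as it completes (prefix code):
  001→a | 01→d | 001→a | 00011→e | 1→c | 01→d | 1→c | 001→a
Decoded message: adaecdca

adaecdca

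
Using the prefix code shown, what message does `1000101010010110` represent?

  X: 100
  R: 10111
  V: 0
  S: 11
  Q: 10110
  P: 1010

XVPXQ

Read left to right; each codeword is recognised as soon as it completes (prefix code):
  100→X | 0→V | 1010→P | 100→X | 10110→Q
Decoded message: XVPXQ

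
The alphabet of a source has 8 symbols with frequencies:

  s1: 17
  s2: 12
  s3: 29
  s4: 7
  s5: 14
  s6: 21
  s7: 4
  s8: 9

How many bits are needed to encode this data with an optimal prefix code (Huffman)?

320

Build the Huffman tree bottom-up:
s7(4) + s4(7) → 11
s8(9) + 11 → 20
s2(12) + s5(14) → 26
s1(17) + 20 → 37
s6(21) + 26 → 47
s3(29) + 37 → 66
47 + 66 → 113
The encoded length is the sum of every internal node's weight: 11 + 20 + 26 + 37 + 47 + 66 + 113 = 320 bits.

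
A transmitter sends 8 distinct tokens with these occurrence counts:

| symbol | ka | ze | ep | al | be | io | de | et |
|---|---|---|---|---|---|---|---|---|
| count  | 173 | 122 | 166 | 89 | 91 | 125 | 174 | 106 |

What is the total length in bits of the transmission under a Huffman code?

3138

Greedily combine the two least-frequent nodes:
al(89) + be(91) → 180
et(106) + ze(122) → 228
io(125) + ep(166) → 291
ka(173) + de(174) → 347
180 + 228 → 408
291 + 347 → 638
408 + 638 → 1046
Total encoded bits = sum of merged weights = 180 + 228 + 291 + 347 + 408 + 638 + 1046 = 3138.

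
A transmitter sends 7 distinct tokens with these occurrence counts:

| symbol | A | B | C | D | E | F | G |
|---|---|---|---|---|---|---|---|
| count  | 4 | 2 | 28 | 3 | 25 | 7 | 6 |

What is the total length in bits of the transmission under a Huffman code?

171

Greedily combine the two least-frequent nodes:
combine B(2), D(3) → 5
combine A(4), 5 → 9
combine G(6), F(7) → 13
combine 9, 13 → 22
combine 22, E(25) → 47
combine C(28), 47 → 75
Total encoded bits = sum of merged weights = 5 + 9 + 13 + 22 + 47 + 75 = 171.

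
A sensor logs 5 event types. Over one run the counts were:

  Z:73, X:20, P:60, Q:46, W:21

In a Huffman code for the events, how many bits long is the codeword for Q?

Repeatedly merge the two smallest:
X(20) + W(21) → 41
41 + Q(46) → 87
P(60) + Z(73) → 133
87 + 133 → 220
Q's leaf is at depth 2, giving a 2-bit codeword.

2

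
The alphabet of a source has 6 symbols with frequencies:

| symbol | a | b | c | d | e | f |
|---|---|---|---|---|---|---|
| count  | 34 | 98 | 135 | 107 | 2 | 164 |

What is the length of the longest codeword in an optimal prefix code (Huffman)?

Merge the two lowest-weight nodes at each step:
combine e(2), a(34) → 36
combine 36, b(98) → 134
combine d(107), 134 → 241
combine c(135), f(164) → 299
combine 241, 299 → 540
The rarest symbols sit at the bottom; the longest codeword is 4 bits.

4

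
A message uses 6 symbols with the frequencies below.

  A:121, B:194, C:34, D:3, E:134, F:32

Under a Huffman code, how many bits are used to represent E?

2

Build the tree from the bottom:
merge D(3) and F(32): 35
merge C(34) and 35: 69
merge 69 and A(121): 190
merge E(134) and 190: 324
merge B(194) and 324: 518
The subtree containing E is merged 2 times, so code length = 2.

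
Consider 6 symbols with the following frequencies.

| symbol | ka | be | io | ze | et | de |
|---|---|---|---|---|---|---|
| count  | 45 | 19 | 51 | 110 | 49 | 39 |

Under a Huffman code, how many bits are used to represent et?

3

Repeatedly merge the two smallest:
be(19) + de(39) → 58
ka(45) + et(49) → 94
io(51) + 58 → 109
94 + 109 → 203
ze(110) + 203 → 313
The subtree containing et is merged 3 times, so code length = 3.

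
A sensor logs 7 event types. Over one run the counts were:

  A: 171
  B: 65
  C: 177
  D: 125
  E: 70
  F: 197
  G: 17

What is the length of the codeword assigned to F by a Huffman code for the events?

2

Repeatedly merge the two smallest:
merge G(17) and B(65): 82
merge E(70) and 82: 152
merge D(125) and 152: 277
merge A(171) and C(177): 348
merge F(197) and 277: 474
merge 348 and 474: 822
F's leaf is at depth 2, giving a 2-bit codeword.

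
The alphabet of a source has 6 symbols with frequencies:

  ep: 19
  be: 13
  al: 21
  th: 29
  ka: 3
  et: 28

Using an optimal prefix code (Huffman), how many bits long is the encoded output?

Build the Huffman tree bottom-up:
ka(3) + be(13) → 16
16 + ep(19) → 35
al(21) + et(28) → 49
th(29) + 35 → 64
49 + 64 → 113
Each symbol's bit-cost is frequency × depth; summing gives 277 bits (equivalently 16 + 35 + 49 + 64 + 113).

277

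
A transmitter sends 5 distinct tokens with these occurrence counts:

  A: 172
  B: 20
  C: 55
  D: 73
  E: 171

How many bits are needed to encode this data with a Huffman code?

Greedily combine the two least-frequent nodes:
combine B(20), C(55) → 75
combine D(73), 75 → 148
combine 148, E(171) → 319
combine A(172), 319 → 491
The encoded length is the sum of every internal node's weight: 75 + 148 + 319 + 491 = 1033 bits.

1033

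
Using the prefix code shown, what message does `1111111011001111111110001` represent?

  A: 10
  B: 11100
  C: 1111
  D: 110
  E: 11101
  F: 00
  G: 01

CEAGCCFG

Read left to right; each codeword is recognised as soon as it completes (prefix code):
  1111→C | 11101→E | 10→A | 01→G | 1111→C | 1111→C | 00→F | 01→G
Decoded message: CEAGCCFG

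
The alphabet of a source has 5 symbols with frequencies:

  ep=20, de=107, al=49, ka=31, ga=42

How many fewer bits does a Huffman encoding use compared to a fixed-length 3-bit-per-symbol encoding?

Fixed-length: 3 bits × 249 symbols = 747 bits.
Huffman merges:
ep(20) + ka(31) → 51
ga(42) + al(49) → 91
51 + 91 → 142
de(107) + 142 → 249
Huffman total = 51 + 91 + 142 + 249 = 533 bits.
Saving = 747 − 533 = 214 bits.

214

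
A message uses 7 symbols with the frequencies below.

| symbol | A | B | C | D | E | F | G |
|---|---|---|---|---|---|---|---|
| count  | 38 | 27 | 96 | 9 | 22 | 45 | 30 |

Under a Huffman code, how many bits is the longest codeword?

4

Merge the two lowest-weight nodes at each step:
D(9) + E(22) → 31
B(27) + G(30) → 57
31 + A(38) → 69
F(45) + 57 → 102
69 + C(96) → 165
102 + 165 → 267
Maximum depth reached is 4.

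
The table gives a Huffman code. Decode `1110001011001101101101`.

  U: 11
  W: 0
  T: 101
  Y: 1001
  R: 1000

Read left to right; each codeword is recognised as soon as it completes (prefix code):
  11→U | 1000→R | 101→T | 1001→Y | 101→T | 101→T | 101→T
Decoded message: URTYTTT

URTYTTT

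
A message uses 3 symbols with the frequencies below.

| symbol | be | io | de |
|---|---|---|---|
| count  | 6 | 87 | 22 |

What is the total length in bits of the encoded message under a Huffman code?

Build the Huffman tree bottom-up:
combine be(6), de(22) → 28
combine 28, io(87) → 115
The encoded length is the sum of every internal node's weight: 28 + 115 = 143 bits.

143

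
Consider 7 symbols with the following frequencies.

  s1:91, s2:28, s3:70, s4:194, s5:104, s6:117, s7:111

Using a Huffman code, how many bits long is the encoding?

1932

Greedily combine the two least-frequent nodes:
merge s2(28) and s3(70): 98
merge s1(91) and 98: 189
merge s5(104) and s7(111): 215
merge s6(117) and 189: 306
merge s4(194) and 215: 409
merge 306 and 409: 715
Each symbol's bit-cost is frequency × depth; summing gives 1932 bits (equivalently 98 + 189 + 215 + 306 + 409 + 715).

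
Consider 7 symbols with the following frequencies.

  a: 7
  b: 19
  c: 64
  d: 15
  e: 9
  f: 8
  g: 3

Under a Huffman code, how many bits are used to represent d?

3

Repeatedly merge the two smallest:
g(3) + a(7) → 10
f(8) + e(9) → 17
10 + d(15) → 25
17 + b(19) → 36
25 + 36 → 61
61 + c(64) → 125
d's leaf is at depth 3, giving a 3-bit codeword.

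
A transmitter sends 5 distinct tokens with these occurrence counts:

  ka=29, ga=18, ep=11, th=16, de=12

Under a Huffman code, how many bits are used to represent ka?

Repeatedly merge the two smallest:
ep(11) + de(12) → 23
th(16) + ga(18) → 34
23 + ka(29) → 52
34 + 52 → 86
ka sits 2 levels below the root, so its codeword is 2 bits.

2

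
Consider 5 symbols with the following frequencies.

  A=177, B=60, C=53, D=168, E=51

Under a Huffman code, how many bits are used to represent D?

2

Huffman merges, smallest pair first:
merge E(51) and C(53): 104
merge B(60) and 104: 164
merge 164 and D(168): 332
merge A(177) and 332: 509
D sits 2 levels below the root, so its codeword is 2 bits.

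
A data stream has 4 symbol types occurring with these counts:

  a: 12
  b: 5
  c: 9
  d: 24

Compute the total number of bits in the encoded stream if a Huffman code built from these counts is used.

Greedily combine the two least-frequent nodes:
combine b(5), c(9) → 14
combine a(12), 14 → 26
combine d(24), 26 → 50
The encoded length is the sum of every internal node's weight: 14 + 26 + 50 = 90 bits.

90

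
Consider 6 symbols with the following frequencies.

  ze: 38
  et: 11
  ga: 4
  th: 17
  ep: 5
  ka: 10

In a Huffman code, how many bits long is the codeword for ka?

Build the tree from the bottom:
combine ga(4), ep(5) → 9
combine 9, ka(10) → 19
combine et(11), th(17) → 28
combine 19, 28 → 47
combine ze(38), 47 → 85
The subtree containing ka is merged 3 times, so code length = 3.

3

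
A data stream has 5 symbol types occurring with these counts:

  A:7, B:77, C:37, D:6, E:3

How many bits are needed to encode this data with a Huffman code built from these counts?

208

Merge the two smallest weights repeatedly:
E(3) + D(6) → 9
A(7) + 9 → 16
16 + C(37) → 53
53 + B(77) → 130
The encoded length is the sum of every internal node's weight: 9 + 16 + 53 + 130 = 208 bits.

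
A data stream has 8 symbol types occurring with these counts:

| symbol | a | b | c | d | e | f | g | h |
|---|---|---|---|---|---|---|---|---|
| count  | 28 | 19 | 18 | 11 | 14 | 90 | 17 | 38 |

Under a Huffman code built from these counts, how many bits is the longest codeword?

Merge the two lowest-weight nodes at each step:
merge d(11) and e(14): 25
merge g(17) and c(18): 35
merge b(19) and 25: 44
merge a(28) and 35: 63
merge h(38) and 44: 82
merge 63 and 82: 145
merge f(90) and 145: 235
Maximum depth reached is 5.

5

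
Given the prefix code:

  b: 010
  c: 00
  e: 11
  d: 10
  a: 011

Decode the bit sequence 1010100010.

Read left to right; each codeword is recognised as soon as it completes (prefix code):
  10→d | 10→d | 10→d | 00→c | 10→d
Decoded message: dddcd

dddcd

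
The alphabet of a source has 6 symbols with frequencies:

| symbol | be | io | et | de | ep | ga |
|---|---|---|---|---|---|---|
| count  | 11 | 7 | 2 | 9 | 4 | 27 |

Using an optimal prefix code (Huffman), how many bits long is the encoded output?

132

Merge the two smallest weights repeatedly:
merge et(2) and ep(4): 6
merge 6 and io(7): 13
merge de(9) and be(11): 20
merge 13 and 20: 33
merge ga(27) and 33: 60
Total encoded bits = sum of merged weights = 6 + 13 + 20 + 33 + 60 = 132.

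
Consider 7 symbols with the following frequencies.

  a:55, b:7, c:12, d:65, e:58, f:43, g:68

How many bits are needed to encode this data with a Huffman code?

810

Greedily combine the two least-frequent nodes:
b(7) + c(12) → 19
19 + f(43) → 62
a(55) + e(58) → 113
62 + d(65) → 127
g(68) + 113 → 181
127 + 181 → 308
Each symbol's bit-cost is frequency × depth; summing gives 810 bits (equivalently 19 + 62 + 113 + 127 + 181 + 308).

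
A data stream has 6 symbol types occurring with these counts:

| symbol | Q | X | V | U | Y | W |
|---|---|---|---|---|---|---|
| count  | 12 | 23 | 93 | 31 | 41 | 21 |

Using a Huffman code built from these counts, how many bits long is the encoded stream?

Merge the two smallest weights repeatedly:
Q(12) + W(21) → 33
X(23) + U(31) → 54
33 + Y(41) → 74
54 + 74 → 128
V(93) + 128 → 221
Total encoded bits = sum of merged weights = 33 + 54 + 74 + 128 + 221 = 510.

510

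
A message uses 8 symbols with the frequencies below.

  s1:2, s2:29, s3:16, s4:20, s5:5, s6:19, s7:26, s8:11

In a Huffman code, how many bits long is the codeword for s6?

3

Repeatedly merge the two smallest:
merge s1(2) and s5(5): 7
merge 7 and s8(11): 18
merge s3(16) and 18: 34
merge s6(19) and s4(20): 39
merge s7(26) and s2(29): 55
merge 34 and 39: 73
merge 55 and 73: 128
s6 sits 3 levels below the root, so its codeword is 3 bits.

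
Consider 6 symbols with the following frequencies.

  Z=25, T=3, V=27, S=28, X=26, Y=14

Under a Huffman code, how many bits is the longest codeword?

Merge the two lowest-weight nodes at each step:
merge T(3) and Y(14): 17
merge 17 and Z(25): 42
merge X(26) and V(27): 53
merge S(28) and 42: 70
merge 53 and 70: 123
The first pair merged (T, Y) ends up deepest, at depth 4.

4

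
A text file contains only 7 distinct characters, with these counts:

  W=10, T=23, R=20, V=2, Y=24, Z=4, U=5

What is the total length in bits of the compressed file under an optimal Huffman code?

Build the Huffman tree bottom-up:
merge V(2) and Z(4): 6
merge U(5) and 6: 11
merge W(10) and 11: 21
merge R(20) and 21: 41
merge T(23) and Y(24): 47
merge 41 and 47: 88
The encoded length is the sum of every internal node's weight: 6 + 11 + 21 + 41 + 47 + 88 = 214 bits.

214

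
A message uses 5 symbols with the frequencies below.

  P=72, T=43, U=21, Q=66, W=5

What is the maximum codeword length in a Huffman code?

Merge the two lowest-weight nodes at each step:
W(5) + U(21) → 26
26 + T(43) → 69
Q(66) + 69 → 135
P(72) + 135 → 207
The rarest symbols sit at the bottom; the longest codeword is 4 bits.

4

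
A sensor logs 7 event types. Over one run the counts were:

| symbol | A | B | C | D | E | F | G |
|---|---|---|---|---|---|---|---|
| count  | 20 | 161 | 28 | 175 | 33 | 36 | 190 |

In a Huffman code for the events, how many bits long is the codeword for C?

Build the tree from the bottom:
combine A(20), C(28) → 48
combine E(33), F(36) → 69
combine 48, 69 → 117
combine 117, B(161) → 278
combine D(175), G(190) → 365
combine 278, 365 → 643
C's leaf is at depth 4, giving a 4-bit codeword.

4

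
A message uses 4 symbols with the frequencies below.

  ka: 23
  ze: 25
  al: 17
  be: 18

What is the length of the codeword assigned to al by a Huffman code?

2

Build the tree from the bottom:
combine al(17), be(18) → 35
combine ka(23), ze(25) → 48
combine 35, 48 → 83
al's leaf is at depth 2, giving a 2-bit codeword.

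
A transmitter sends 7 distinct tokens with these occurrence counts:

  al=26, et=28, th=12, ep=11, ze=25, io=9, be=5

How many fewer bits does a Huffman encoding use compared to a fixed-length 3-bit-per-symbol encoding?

42

Fixed-length: 3 bits × 116 symbols = 348 bits.
Huffman merges:
be(5) + io(9) → 14
ep(11) + th(12) → 23
14 + 23 → 37
ze(25) + al(26) → 51
et(28) + 37 → 65
51 + 65 → 116
Huffman total = 14 + 23 + 37 + 51 + 65 + 116 = 306 bits.
Saving = 348 − 306 = 42 bits.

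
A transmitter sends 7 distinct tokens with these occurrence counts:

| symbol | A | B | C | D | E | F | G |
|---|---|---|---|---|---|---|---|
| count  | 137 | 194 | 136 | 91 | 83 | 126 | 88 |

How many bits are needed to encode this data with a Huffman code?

Greedily combine the two least-frequent nodes:
combine E(83), G(88) → 171
combine D(91), F(126) → 217
combine C(136), A(137) → 273
combine 171, B(194) → 365
combine 217, 273 → 490
combine 365, 490 → 855
The encoded length is the sum of every internal node's weight: 171 + 217 + 273 + 365 + 490 + 855 = 2371 bits.

2371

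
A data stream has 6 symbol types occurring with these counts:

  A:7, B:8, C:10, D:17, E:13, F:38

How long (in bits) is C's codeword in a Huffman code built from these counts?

Huffman merges, smallest pair first:
combine A(7), B(8) → 15
combine C(10), E(13) → 23
combine 15, D(17) → 32
combine 23, 32 → 55
combine F(38), 55 → 93
C sits 3 levels below the root, so its codeword is 3 bits.

3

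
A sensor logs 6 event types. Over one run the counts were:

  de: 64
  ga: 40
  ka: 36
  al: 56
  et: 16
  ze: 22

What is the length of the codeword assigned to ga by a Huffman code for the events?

Huffman merges, smallest pair first:
et(16) + ze(22) → 38
ka(36) + 38 → 74
ga(40) + al(56) → 96
de(64) + 74 → 138
96 + 138 → 234
ga's leaf is at depth 2, giving a 2-bit codeword.

2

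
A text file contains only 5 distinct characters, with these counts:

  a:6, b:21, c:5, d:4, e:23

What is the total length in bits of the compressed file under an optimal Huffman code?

119

Build the Huffman tree bottom-up:
d(4) + c(5) → 9
a(6) + 9 → 15
15 + b(21) → 36
e(23) + 36 → 59
Total encoded bits = sum of merged weights = 9 + 15 + 36 + 59 = 119.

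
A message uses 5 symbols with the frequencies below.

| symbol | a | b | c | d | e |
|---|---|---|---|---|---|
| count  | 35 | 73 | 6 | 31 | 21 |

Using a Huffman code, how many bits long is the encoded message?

344

Merge the two smallest weights repeatedly:
c(6) + e(21) → 27
27 + d(31) → 58
a(35) + 58 → 93
b(73) + 93 → 166
The encoded length is the sum of every internal node's weight: 27 + 58 + 93 + 166 = 344 bits.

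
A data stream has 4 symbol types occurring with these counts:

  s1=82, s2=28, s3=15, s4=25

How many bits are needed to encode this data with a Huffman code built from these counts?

258

Build the Huffman tree bottom-up:
combine s3(15), s4(25) → 40
combine s2(28), 40 → 68
combine 68, s1(82) → 150
Total encoded bits = sum of merged weights = 40 + 68 + 150 = 258.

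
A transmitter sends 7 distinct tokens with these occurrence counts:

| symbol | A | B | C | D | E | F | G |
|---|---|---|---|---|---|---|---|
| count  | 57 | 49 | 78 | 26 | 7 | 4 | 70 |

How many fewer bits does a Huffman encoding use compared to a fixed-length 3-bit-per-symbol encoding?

157

Fixed-length: 3 bits × 291 symbols = 873 bits.
Huffman merges:
merge F(4) and E(7): 11
merge 11 and D(26): 37
merge 37 and B(49): 86
merge A(57) and G(70): 127
merge C(78) and 86: 164
merge 127 and 164: 291
Huffman total = 11 + 37 + 86 + 127 + 164 + 291 = 716 bits.
Saving = 873 − 716 = 157 bits.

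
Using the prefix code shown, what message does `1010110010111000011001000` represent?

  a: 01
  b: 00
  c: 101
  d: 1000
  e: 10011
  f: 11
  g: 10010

cagfdagb

Read left to right; each codeword is recognised as soon as it completes (prefix code):
  101→c | 01→a | 10010→g | 11→f | 1000→d | 01→a | 10010→g | 00→b
Decoded message: cagfdagb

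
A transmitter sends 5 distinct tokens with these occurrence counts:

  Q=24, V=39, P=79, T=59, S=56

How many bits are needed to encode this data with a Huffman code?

577

Greedily combine the two least-frequent nodes:
combine Q(24), V(39) → 63
combine S(56), T(59) → 115
combine 63, P(79) → 142
combine 115, 142 → 257
Each symbol's bit-cost is frequency × depth; summing gives 577 bits (equivalently 63 + 115 + 142 + 257).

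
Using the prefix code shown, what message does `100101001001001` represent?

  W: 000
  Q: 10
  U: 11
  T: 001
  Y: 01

QYYTTT

Read left to right; each codeword is recognised as soon as it completes (prefix code):
  10→Q | 01→Y | 01→Y | 001→T | 001→T | 001→T
Decoded message: QYYTTT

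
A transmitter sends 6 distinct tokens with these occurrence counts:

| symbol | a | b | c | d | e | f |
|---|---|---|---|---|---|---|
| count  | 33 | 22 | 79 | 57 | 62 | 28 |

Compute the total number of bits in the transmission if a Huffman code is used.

695

Merge the two smallest weights repeatedly:
merge b(22) and f(28): 50
merge a(33) and 50: 83
merge d(57) and e(62): 119
merge c(79) and 83: 162
merge 119 and 162: 281
The encoded length is the sum of every internal node's weight: 50 + 83 + 119 + 162 + 281 = 695 bits.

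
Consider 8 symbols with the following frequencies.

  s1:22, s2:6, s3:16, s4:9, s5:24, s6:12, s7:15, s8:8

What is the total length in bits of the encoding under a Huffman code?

325

Build the Huffman tree bottom-up:
combine s2(6), s8(8) → 14
combine s4(9), s6(12) → 21
combine 14, s7(15) → 29
combine s3(16), 21 → 37
combine s1(22), s5(24) → 46
combine 29, 37 → 66
combine 46, 66 → 112
Each symbol's bit-cost is frequency × depth; summing gives 325 bits (equivalently 14 + 21 + 29 + 37 + 46 + 66 + 112).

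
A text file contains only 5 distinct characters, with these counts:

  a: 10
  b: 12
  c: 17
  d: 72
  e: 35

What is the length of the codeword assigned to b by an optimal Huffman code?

Build the tree from the bottom:
a(10) + b(12) → 22
c(17) + 22 → 39
e(35) + 39 → 74
d(72) + 74 → 146
b sits 4 levels below the root, so its codeword is 4 bits.

4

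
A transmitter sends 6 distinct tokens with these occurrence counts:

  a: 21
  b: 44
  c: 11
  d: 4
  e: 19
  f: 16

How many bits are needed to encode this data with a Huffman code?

272

Greedily combine the two least-frequent nodes:
d(4) + c(11) → 15
15 + f(16) → 31
e(19) + a(21) → 40
31 + 40 → 71
b(44) + 71 → 115
Each symbol's bit-cost is frequency × depth; summing gives 272 bits (equivalently 15 + 31 + 40 + 71 + 115).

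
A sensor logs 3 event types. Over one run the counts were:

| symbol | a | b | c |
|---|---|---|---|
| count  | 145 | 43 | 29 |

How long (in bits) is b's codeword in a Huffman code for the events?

2

Huffman merges, smallest pair first:
merge c(29) and b(43): 72
merge 72 and a(145): 217
The subtree containing b is merged 2 times, so code length = 2.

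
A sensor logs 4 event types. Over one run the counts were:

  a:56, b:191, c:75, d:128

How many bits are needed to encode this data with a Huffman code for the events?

840

Build the Huffman tree bottom-up:
combine a(56), c(75) → 131
combine d(128), 131 → 259
combine b(191), 259 → 450
Each symbol's bit-cost is frequency × depth; summing gives 840 bits (equivalently 131 + 259 + 450).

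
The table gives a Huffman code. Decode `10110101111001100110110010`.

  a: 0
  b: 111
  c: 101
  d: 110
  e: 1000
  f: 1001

ccabffcfa

Read left to right; each codeword is recognised as soon as it completes (prefix code):
  101→c | 101→c | 0→a | 111→b | 1001→f | 1001→f | 101→c | 1001→f | 0→a
Decoded message: ccabffcfa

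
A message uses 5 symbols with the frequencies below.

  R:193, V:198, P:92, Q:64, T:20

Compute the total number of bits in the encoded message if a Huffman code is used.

Build the Huffman tree bottom-up:
merge T(20) and Q(64): 84
merge 84 and P(92): 176
merge 176 and R(193): 369
merge V(198) and 369: 567
The encoded length is the sum of every internal node's weight: 84 + 176 + 369 + 567 = 1196 bits.

1196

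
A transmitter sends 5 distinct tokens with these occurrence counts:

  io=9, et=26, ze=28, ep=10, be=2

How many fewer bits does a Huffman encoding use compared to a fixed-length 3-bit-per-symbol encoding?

71

Fixed-length: 3 bits × 75 symbols = 225 bits.
Huffman merges:
merge be(2) and io(9): 11
merge ep(10) and 11: 21
merge 21 and et(26): 47
merge ze(28) and 47: 75
Huffman total = 11 + 21 + 47 + 75 = 154 bits.
Saving = 225 − 154 = 71 bits.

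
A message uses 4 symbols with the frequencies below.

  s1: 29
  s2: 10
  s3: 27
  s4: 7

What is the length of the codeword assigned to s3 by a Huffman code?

2

Build the tree from the bottom:
s4(7) + s2(10) → 17
17 + s3(27) → 44
s1(29) + 44 → 73
s3's leaf is at depth 2, giving a 2-bit codeword.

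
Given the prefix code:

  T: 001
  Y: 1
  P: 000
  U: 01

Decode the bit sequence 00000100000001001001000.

PTPPUTTP

Read left to right; each codeword is recognised as soon as it completes (prefix code):
  000→P | 001→T | 000→P | 000→P | 01→U | 001→T | 001→T | 000→P
Decoded message: PTPPUTTP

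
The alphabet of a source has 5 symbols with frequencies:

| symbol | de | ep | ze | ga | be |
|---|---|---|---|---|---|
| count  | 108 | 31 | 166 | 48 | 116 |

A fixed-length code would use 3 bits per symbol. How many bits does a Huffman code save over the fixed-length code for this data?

390

Fixed-length: 3 bits × 469 symbols = 1407 bits.
Huffman merges:
combine ep(31), ga(48) → 79
combine 79, de(108) → 187
combine be(116), ze(166) → 282
combine 187, 282 → 469
Huffman total = 79 + 187 + 282 + 469 = 1017 bits.
Saving = 1407 − 1017 = 390 bits.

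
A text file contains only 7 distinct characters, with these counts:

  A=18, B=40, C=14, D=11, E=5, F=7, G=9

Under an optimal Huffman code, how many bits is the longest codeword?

4

Merge the two lowest-weight nodes at each step:
combine E(5), F(7) → 12
combine G(9), D(11) → 20
combine 12, C(14) → 26
combine A(18), 20 → 38
combine 26, 38 → 64
combine B(40), 64 → 104
The first pair merged (E, F) ends up deepest, at depth 4.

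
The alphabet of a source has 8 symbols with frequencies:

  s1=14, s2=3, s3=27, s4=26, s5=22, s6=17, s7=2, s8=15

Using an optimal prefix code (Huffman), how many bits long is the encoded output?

Build the Huffman tree bottom-up:
combine s7(2), s2(3) → 5
combine 5, s1(14) → 19
combine s8(15), s6(17) → 32
combine 19, s5(22) → 41
combine s4(26), s3(27) → 53
combine 32, 41 → 73
combine 53, 73 → 126
Total encoded bits = sum of merged weights = 5 + 19 + 32 + 41 + 53 + 73 + 126 = 349.

349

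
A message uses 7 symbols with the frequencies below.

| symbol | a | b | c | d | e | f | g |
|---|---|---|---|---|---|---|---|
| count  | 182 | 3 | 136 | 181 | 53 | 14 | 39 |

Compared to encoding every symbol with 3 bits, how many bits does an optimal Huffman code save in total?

Fixed-length: 3 bits × 608 symbols = 1824 bits.
Huffman merges:
merge b(3) and f(14): 17
merge 17 and g(39): 56
merge e(53) and 56: 109
merge 109 and c(136): 245
merge d(181) and a(182): 363
merge 245 and 363: 608
Huffman total = 17 + 56 + 109 + 245 + 363 + 608 = 1398 bits.
Saving = 1824 − 1398 = 426 bits.

426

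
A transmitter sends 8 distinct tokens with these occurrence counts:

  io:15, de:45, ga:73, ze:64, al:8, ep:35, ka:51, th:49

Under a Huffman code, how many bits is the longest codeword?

5

Merge the two lowest-weight nodes at each step:
merge al(8) and io(15): 23
merge 23 and ep(35): 58
merge de(45) and th(49): 94
merge ka(51) and 58: 109
merge ze(64) and ga(73): 137
merge 94 and 109: 203
merge 137 and 203: 340
Maximum depth reached is 5.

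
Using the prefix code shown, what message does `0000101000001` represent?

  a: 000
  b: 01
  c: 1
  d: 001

Read left to right; each codeword is recognised as soon as it completes (prefix code):
  000→a | 01→b | 01→b | 000→a | 001→d
Decoded message: abbad

abbad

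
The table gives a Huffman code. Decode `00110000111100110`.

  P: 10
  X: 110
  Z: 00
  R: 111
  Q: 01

Read left to right; each codeword is recognised as soon as it completes (prefix code):
  00→Z | 110→X | 00→Z | 01→Q | 111→R | 00→Z | 110→X
Decoded message: ZXZQRZX

ZXZQRZX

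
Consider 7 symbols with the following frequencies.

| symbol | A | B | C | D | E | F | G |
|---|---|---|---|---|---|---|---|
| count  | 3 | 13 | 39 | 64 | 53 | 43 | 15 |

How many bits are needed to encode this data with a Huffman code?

Greedily combine the two least-frequent nodes:
merge A(3) and B(13): 16
merge G(15) and 16: 31
merge 31 and C(39): 70
merge F(43) and E(53): 96
merge D(64) and 70: 134
merge 96 and 134: 230
Each symbol's bit-cost is frequency × depth; summing gives 577 bits (equivalently 16 + 31 + 70 + 96 + 134 + 230).

577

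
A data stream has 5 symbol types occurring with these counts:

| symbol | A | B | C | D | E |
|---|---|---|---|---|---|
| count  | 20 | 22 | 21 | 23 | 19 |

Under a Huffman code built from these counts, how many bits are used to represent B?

Build the tree from the bottom:
merge E(19) and A(20): 39
merge C(21) and B(22): 43
merge D(23) and 39: 62
merge 43 and 62: 105
B's leaf is at depth 2, giving a 2-bit codeword.

2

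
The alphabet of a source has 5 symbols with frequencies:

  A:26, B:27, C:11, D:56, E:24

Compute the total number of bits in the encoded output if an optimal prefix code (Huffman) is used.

Build the Huffman tree bottom-up:
C(11) + E(24) → 35
A(26) + B(27) → 53
35 + 53 → 88
D(56) + 88 → 144
Total encoded bits = sum of merged weights = 35 + 53 + 88 + 144 = 320.

320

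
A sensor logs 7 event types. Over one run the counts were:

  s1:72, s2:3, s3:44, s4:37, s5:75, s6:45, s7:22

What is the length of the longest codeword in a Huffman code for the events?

4

Merge the two lowest-weight nodes at each step:
combine s2(3), s7(22) → 25
combine 25, s4(37) → 62
combine s3(44), s6(45) → 89
combine 62, s1(72) → 134
combine s5(75), 89 → 164
combine 134, 164 → 298
The rarest symbols sit at the bottom; the longest codeword is 4 bits.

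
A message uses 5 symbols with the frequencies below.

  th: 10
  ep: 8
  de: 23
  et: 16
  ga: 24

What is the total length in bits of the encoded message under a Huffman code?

180

Merge the two smallest weights repeatedly:
combine ep(8), th(10) → 18
combine et(16), 18 → 34
combine de(23), ga(24) → 47
combine 34, 47 → 81
The encoded length is the sum of every internal node's weight: 18 + 34 + 47 + 81 = 180 bits.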